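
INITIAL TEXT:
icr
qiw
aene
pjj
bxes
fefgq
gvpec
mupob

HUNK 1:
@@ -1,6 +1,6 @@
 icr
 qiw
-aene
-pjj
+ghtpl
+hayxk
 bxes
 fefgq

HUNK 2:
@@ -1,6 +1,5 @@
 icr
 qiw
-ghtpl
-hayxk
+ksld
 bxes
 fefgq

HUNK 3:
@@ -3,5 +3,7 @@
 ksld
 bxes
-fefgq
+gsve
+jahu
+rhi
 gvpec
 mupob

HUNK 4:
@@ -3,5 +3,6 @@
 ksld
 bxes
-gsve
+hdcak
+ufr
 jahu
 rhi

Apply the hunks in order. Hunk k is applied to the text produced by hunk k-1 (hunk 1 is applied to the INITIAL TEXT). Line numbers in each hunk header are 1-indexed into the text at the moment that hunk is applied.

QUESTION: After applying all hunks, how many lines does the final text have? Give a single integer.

Answer: 10

Derivation:
Hunk 1: at line 1 remove [aene,pjj] add [ghtpl,hayxk] -> 8 lines: icr qiw ghtpl hayxk bxes fefgq gvpec mupob
Hunk 2: at line 1 remove [ghtpl,hayxk] add [ksld] -> 7 lines: icr qiw ksld bxes fefgq gvpec mupob
Hunk 3: at line 3 remove [fefgq] add [gsve,jahu,rhi] -> 9 lines: icr qiw ksld bxes gsve jahu rhi gvpec mupob
Hunk 4: at line 3 remove [gsve] add [hdcak,ufr] -> 10 lines: icr qiw ksld bxes hdcak ufr jahu rhi gvpec mupob
Final line count: 10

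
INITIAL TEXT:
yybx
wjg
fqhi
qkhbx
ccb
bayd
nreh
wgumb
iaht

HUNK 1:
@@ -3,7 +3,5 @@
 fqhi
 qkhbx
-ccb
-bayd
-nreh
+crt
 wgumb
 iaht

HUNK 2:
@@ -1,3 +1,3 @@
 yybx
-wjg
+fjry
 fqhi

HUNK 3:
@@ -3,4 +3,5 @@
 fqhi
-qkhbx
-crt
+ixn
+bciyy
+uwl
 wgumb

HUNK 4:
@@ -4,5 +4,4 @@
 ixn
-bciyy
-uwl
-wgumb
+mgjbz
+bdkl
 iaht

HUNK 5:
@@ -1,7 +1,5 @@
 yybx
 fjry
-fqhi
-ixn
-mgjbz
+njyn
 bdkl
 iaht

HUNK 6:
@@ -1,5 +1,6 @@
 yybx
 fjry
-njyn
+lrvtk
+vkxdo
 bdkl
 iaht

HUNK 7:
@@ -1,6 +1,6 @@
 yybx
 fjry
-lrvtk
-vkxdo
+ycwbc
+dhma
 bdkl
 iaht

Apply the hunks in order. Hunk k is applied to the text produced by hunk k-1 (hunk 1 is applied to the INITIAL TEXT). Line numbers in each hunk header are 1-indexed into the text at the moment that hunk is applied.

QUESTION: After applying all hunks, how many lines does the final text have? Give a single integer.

Hunk 1: at line 3 remove [ccb,bayd,nreh] add [crt] -> 7 lines: yybx wjg fqhi qkhbx crt wgumb iaht
Hunk 2: at line 1 remove [wjg] add [fjry] -> 7 lines: yybx fjry fqhi qkhbx crt wgumb iaht
Hunk 3: at line 3 remove [qkhbx,crt] add [ixn,bciyy,uwl] -> 8 lines: yybx fjry fqhi ixn bciyy uwl wgumb iaht
Hunk 4: at line 4 remove [bciyy,uwl,wgumb] add [mgjbz,bdkl] -> 7 lines: yybx fjry fqhi ixn mgjbz bdkl iaht
Hunk 5: at line 1 remove [fqhi,ixn,mgjbz] add [njyn] -> 5 lines: yybx fjry njyn bdkl iaht
Hunk 6: at line 1 remove [njyn] add [lrvtk,vkxdo] -> 6 lines: yybx fjry lrvtk vkxdo bdkl iaht
Hunk 7: at line 1 remove [lrvtk,vkxdo] add [ycwbc,dhma] -> 6 lines: yybx fjry ycwbc dhma bdkl iaht
Final line count: 6

Answer: 6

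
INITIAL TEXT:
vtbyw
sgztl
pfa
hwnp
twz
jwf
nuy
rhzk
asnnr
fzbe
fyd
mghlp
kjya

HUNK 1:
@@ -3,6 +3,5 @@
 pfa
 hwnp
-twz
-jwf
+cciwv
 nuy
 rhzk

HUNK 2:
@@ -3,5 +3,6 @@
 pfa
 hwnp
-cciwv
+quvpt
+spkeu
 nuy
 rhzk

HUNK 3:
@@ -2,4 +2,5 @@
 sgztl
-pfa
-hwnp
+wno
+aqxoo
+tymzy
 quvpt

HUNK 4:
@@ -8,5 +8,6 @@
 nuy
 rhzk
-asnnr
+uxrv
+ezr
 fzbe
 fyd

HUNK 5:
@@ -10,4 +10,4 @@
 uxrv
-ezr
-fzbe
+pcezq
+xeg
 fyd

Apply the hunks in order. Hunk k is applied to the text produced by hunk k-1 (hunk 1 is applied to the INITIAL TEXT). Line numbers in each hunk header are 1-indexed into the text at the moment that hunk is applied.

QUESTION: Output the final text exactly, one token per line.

Answer: vtbyw
sgztl
wno
aqxoo
tymzy
quvpt
spkeu
nuy
rhzk
uxrv
pcezq
xeg
fyd
mghlp
kjya

Derivation:
Hunk 1: at line 3 remove [twz,jwf] add [cciwv] -> 12 lines: vtbyw sgztl pfa hwnp cciwv nuy rhzk asnnr fzbe fyd mghlp kjya
Hunk 2: at line 3 remove [cciwv] add [quvpt,spkeu] -> 13 lines: vtbyw sgztl pfa hwnp quvpt spkeu nuy rhzk asnnr fzbe fyd mghlp kjya
Hunk 3: at line 2 remove [pfa,hwnp] add [wno,aqxoo,tymzy] -> 14 lines: vtbyw sgztl wno aqxoo tymzy quvpt spkeu nuy rhzk asnnr fzbe fyd mghlp kjya
Hunk 4: at line 8 remove [asnnr] add [uxrv,ezr] -> 15 lines: vtbyw sgztl wno aqxoo tymzy quvpt spkeu nuy rhzk uxrv ezr fzbe fyd mghlp kjya
Hunk 5: at line 10 remove [ezr,fzbe] add [pcezq,xeg] -> 15 lines: vtbyw sgztl wno aqxoo tymzy quvpt spkeu nuy rhzk uxrv pcezq xeg fyd mghlp kjya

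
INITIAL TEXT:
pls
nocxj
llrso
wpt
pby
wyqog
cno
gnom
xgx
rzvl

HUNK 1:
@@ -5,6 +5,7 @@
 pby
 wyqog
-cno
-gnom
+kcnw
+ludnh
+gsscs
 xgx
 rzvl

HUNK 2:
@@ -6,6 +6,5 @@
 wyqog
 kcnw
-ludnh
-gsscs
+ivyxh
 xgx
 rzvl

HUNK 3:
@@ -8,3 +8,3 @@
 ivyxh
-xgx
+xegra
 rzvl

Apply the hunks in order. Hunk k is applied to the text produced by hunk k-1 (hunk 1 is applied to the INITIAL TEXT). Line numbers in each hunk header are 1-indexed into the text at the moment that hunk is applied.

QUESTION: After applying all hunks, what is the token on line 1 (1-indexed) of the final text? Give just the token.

Answer: pls

Derivation:
Hunk 1: at line 5 remove [cno,gnom] add [kcnw,ludnh,gsscs] -> 11 lines: pls nocxj llrso wpt pby wyqog kcnw ludnh gsscs xgx rzvl
Hunk 2: at line 6 remove [ludnh,gsscs] add [ivyxh] -> 10 lines: pls nocxj llrso wpt pby wyqog kcnw ivyxh xgx rzvl
Hunk 3: at line 8 remove [xgx] add [xegra] -> 10 lines: pls nocxj llrso wpt pby wyqog kcnw ivyxh xegra rzvl
Final line 1: pls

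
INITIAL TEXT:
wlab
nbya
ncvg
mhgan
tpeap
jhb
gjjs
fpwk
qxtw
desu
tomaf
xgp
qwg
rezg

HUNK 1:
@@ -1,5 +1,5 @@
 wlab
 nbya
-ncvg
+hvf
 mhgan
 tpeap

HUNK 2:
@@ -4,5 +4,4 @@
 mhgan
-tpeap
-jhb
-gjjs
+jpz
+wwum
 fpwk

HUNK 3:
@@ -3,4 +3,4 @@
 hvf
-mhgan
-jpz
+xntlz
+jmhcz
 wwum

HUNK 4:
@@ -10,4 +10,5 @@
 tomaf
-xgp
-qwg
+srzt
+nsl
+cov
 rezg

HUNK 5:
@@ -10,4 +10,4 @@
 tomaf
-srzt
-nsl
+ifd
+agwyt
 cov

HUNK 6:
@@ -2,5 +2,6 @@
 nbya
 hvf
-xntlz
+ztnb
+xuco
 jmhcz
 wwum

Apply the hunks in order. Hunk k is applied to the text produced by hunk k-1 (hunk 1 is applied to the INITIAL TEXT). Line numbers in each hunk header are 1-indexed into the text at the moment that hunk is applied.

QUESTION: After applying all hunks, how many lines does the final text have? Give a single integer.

Answer: 15

Derivation:
Hunk 1: at line 1 remove [ncvg] add [hvf] -> 14 lines: wlab nbya hvf mhgan tpeap jhb gjjs fpwk qxtw desu tomaf xgp qwg rezg
Hunk 2: at line 4 remove [tpeap,jhb,gjjs] add [jpz,wwum] -> 13 lines: wlab nbya hvf mhgan jpz wwum fpwk qxtw desu tomaf xgp qwg rezg
Hunk 3: at line 3 remove [mhgan,jpz] add [xntlz,jmhcz] -> 13 lines: wlab nbya hvf xntlz jmhcz wwum fpwk qxtw desu tomaf xgp qwg rezg
Hunk 4: at line 10 remove [xgp,qwg] add [srzt,nsl,cov] -> 14 lines: wlab nbya hvf xntlz jmhcz wwum fpwk qxtw desu tomaf srzt nsl cov rezg
Hunk 5: at line 10 remove [srzt,nsl] add [ifd,agwyt] -> 14 lines: wlab nbya hvf xntlz jmhcz wwum fpwk qxtw desu tomaf ifd agwyt cov rezg
Hunk 6: at line 2 remove [xntlz] add [ztnb,xuco] -> 15 lines: wlab nbya hvf ztnb xuco jmhcz wwum fpwk qxtw desu tomaf ifd agwyt cov rezg
Final line count: 15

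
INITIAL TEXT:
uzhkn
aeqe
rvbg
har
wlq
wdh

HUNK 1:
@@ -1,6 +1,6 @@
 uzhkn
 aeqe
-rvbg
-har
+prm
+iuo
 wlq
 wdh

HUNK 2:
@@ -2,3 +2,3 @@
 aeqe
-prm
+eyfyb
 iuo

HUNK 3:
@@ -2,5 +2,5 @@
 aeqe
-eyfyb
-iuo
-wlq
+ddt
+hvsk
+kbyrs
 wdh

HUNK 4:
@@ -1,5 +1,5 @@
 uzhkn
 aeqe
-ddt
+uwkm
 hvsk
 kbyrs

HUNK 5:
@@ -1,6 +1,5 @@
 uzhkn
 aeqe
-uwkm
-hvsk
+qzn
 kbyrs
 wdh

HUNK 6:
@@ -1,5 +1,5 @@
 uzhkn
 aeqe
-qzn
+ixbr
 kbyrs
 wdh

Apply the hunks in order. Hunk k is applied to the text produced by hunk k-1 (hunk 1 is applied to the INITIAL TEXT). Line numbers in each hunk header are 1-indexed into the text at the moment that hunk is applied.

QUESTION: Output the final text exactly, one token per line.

Answer: uzhkn
aeqe
ixbr
kbyrs
wdh

Derivation:
Hunk 1: at line 1 remove [rvbg,har] add [prm,iuo] -> 6 lines: uzhkn aeqe prm iuo wlq wdh
Hunk 2: at line 2 remove [prm] add [eyfyb] -> 6 lines: uzhkn aeqe eyfyb iuo wlq wdh
Hunk 3: at line 2 remove [eyfyb,iuo,wlq] add [ddt,hvsk,kbyrs] -> 6 lines: uzhkn aeqe ddt hvsk kbyrs wdh
Hunk 4: at line 1 remove [ddt] add [uwkm] -> 6 lines: uzhkn aeqe uwkm hvsk kbyrs wdh
Hunk 5: at line 1 remove [uwkm,hvsk] add [qzn] -> 5 lines: uzhkn aeqe qzn kbyrs wdh
Hunk 6: at line 1 remove [qzn] add [ixbr] -> 5 lines: uzhkn aeqe ixbr kbyrs wdh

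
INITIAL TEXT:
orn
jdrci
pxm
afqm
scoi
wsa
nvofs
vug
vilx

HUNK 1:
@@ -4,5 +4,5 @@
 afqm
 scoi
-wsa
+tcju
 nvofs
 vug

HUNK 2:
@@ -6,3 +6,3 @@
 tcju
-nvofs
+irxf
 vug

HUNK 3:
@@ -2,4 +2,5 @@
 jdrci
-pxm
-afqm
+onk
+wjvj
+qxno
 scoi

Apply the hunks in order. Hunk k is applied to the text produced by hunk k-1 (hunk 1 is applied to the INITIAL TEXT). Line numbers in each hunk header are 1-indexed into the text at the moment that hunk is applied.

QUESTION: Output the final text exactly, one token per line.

Answer: orn
jdrci
onk
wjvj
qxno
scoi
tcju
irxf
vug
vilx

Derivation:
Hunk 1: at line 4 remove [wsa] add [tcju] -> 9 lines: orn jdrci pxm afqm scoi tcju nvofs vug vilx
Hunk 2: at line 6 remove [nvofs] add [irxf] -> 9 lines: orn jdrci pxm afqm scoi tcju irxf vug vilx
Hunk 3: at line 2 remove [pxm,afqm] add [onk,wjvj,qxno] -> 10 lines: orn jdrci onk wjvj qxno scoi tcju irxf vug vilx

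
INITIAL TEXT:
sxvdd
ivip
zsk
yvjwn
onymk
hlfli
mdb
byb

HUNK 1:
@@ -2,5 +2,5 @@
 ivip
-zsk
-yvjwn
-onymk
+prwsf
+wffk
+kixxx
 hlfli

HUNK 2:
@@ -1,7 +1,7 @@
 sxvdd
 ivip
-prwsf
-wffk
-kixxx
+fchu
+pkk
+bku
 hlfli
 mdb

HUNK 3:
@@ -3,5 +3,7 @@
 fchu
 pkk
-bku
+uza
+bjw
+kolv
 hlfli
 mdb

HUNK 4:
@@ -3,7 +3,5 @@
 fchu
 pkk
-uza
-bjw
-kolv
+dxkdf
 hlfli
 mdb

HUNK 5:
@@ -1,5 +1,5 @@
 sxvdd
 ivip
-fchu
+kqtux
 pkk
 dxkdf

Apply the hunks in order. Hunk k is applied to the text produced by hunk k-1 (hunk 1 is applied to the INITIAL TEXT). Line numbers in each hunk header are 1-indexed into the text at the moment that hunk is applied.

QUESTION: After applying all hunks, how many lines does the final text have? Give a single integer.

Answer: 8

Derivation:
Hunk 1: at line 2 remove [zsk,yvjwn,onymk] add [prwsf,wffk,kixxx] -> 8 lines: sxvdd ivip prwsf wffk kixxx hlfli mdb byb
Hunk 2: at line 1 remove [prwsf,wffk,kixxx] add [fchu,pkk,bku] -> 8 lines: sxvdd ivip fchu pkk bku hlfli mdb byb
Hunk 3: at line 3 remove [bku] add [uza,bjw,kolv] -> 10 lines: sxvdd ivip fchu pkk uza bjw kolv hlfli mdb byb
Hunk 4: at line 3 remove [uza,bjw,kolv] add [dxkdf] -> 8 lines: sxvdd ivip fchu pkk dxkdf hlfli mdb byb
Hunk 5: at line 1 remove [fchu] add [kqtux] -> 8 lines: sxvdd ivip kqtux pkk dxkdf hlfli mdb byb
Final line count: 8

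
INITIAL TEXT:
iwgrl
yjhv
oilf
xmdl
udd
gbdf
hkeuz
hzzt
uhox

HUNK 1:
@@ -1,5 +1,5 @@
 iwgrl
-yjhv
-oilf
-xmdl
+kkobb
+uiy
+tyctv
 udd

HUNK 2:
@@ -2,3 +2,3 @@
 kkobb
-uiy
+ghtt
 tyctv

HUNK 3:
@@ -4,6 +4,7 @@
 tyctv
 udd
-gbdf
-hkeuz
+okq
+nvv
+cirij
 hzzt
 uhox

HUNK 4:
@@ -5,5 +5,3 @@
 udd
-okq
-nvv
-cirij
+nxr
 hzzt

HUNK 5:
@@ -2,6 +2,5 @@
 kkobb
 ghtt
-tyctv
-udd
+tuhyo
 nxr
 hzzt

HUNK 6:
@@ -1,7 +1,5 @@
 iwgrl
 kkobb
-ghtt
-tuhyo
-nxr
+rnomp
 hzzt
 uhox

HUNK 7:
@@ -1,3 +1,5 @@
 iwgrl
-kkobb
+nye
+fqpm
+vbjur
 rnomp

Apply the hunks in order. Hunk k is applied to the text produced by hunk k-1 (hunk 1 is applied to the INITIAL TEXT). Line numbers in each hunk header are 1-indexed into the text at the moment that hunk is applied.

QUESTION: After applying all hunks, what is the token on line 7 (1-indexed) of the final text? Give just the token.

Hunk 1: at line 1 remove [yjhv,oilf,xmdl] add [kkobb,uiy,tyctv] -> 9 lines: iwgrl kkobb uiy tyctv udd gbdf hkeuz hzzt uhox
Hunk 2: at line 2 remove [uiy] add [ghtt] -> 9 lines: iwgrl kkobb ghtt tyctv udd gbdf hkeuz hzzt uhox
Hunk 3: at line 4 remove [gbdf,hkeuz] add [okq,nvv,cirij] -> 10 lines: iwgrl kkobb ghtt tyctv udd okq nvv cirij hzzt uhox
Hunk 4: at line 5 remove [okq,nvv,cirij] add [nxr] -> 8 lines: iwgrl kkobb ghtt tyctv udd nxr hzzt uhox
Hunk 5: at line 2 remove [tyctv,udd] add [tuhyo] -> 7 lines: iwgrl kkobb ghtt tuhyo nxr hzzt uhox
Hunk 6: at line 1 remove [ghtt,tuhyo,nxr] add [rnomp] -> 5 lines: iwgrl kkobb rnomp hzzt uhox
Hunk 7: at line 1 remove [kkobb] add [nye,fqpm,vbjur] -> 7 lines: iwgrl nye fqpm vbjur rnomp hzzt uhox
Final line 7: uhox

Answer: uhox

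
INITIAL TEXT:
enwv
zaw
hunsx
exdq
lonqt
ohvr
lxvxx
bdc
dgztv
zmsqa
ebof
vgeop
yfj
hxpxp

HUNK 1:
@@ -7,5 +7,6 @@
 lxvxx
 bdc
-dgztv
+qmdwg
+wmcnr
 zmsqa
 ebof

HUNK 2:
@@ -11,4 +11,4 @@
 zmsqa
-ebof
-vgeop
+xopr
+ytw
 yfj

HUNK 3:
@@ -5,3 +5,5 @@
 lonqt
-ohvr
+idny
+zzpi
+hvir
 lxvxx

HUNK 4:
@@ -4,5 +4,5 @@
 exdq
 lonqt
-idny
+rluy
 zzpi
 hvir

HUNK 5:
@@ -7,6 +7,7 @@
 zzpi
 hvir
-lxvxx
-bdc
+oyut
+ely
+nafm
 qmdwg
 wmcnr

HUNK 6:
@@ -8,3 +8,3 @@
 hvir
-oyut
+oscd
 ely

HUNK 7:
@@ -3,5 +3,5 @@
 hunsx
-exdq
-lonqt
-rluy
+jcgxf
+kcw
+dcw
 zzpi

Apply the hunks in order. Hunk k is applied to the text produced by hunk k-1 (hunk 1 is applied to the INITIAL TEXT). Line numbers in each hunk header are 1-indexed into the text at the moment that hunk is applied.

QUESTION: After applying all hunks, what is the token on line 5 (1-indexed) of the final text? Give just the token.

Answer: kcw

Derivation:
Hunk 1: at line 7 remove [dgztv] add [qmdwg,wmcnr] -> 15 lines: enwv zaw hunsx exdq lonqt ohvr lxvxx bdc qmdwg wmcnr zmsqa ebof vgeop yfj hxpxp
Hunk 2: at line 11 remove [ebof,vgeop] add [xopr,ytw] -> 15 lines: enwv zaw hunsx exdq lonqt ohvr lxvxx bdc qmdwg wmcnr zmsqa xopr ytw yfj hxpxp
Hunk 3: at line 5 remove [ohvr] add [idny,zzpi,hvir] -> 17 lines: enwv zaw hunsx exdq lonqt idny zzpi hvir lxvxx bdc qmdwg wmcnr zmsqa xopr ytw yfj hxpxp
Hunk 4: at line 4 remove [idny] add [rluy] -> 17 lines: enwv zaw hunsx exdq lonqt rluy zzpi hvir lxvxx bdc qmdwg wmcnr zmsqa xopr ytw yfj hxpxp
Hunk 5: at line 7 remove [lxvxx,bdc] add [oyut,ely,nafm] -> 18 lines: enwv zaw hunsx exdq lonqt rluy zzpi hvir oyut ely nafm qmdwg wmcnr zmsqa xopr ytw yfj hxpxp
Hunk 6: at line 8 remove [oyut] add [oscd] -> 18 lines: enwv zaw hunsx exdq lonqt rluy zzpi hvir oscd ely nafm qmdwg wmcnr zmsqa xopr ytw yfj hxpxp
Hunk 7: at line 3 remove [exdq,lonqt,rluy] add [jcgxf,kcw,dcw] -> 18 lines: enwv zaw hunsx jcgxf kcw dcw zzpi hvir oscd ely nafm qmdwg wmcnr zmsqa xopr ytw yfj hxpxp
Final line 5: kcw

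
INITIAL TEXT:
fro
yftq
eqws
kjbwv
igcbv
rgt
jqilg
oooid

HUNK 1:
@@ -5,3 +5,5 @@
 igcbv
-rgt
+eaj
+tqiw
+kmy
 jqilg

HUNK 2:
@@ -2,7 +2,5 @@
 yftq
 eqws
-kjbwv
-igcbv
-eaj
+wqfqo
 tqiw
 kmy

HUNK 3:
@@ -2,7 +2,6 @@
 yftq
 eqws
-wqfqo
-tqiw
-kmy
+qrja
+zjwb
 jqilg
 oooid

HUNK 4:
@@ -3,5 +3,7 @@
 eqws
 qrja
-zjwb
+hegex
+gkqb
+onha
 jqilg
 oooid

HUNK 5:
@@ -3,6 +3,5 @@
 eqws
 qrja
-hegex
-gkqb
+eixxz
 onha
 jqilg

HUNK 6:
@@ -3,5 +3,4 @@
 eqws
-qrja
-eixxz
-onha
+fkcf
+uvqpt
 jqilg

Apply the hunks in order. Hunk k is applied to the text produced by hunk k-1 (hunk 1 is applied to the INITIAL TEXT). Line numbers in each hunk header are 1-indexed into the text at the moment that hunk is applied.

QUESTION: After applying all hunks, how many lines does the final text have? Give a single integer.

Answer: 7

Derivation:
Hunk 1: at line 5 remove [rgt] add [eaj,tqiw,kmy] -> 10 lines: fro yftq eqws kjbwv igcbv eaj tqiw kmy jqilg oooid
Hunk 2: at line 2 remove [kjbwv,igcbv,eaj] add [wqfqo] -> 8 lines: fro yftq eqws wqfqo tqiw kmy jqilg oooid
Hunk 3: at line 2 remove [wqfqo,tqiw,kmy] add [qrja,zjwb] -> 7 lines: fro yftq eqws qrja zjwb jqilg oooid
Hunk 4: at line 3 remove [zjwb] add [hegex,gkqb,onha] -> 9 lines: fro yftq eqws qrja hegex gkqb onha jqilg oooid
Hunk 5: at line 3 remove [hegex,gkqb] add [eixxz] -> 8 lines: fro yftq eqws qrja eixxz onha jqilg oooid
Hunk 6: at line 3 remove [qrja,eixxz,onha] add [fkcf,uvqpt] -> 7 lines: fro yftq eqws fkcf uvqpt jqilg oooid
Final line count: 7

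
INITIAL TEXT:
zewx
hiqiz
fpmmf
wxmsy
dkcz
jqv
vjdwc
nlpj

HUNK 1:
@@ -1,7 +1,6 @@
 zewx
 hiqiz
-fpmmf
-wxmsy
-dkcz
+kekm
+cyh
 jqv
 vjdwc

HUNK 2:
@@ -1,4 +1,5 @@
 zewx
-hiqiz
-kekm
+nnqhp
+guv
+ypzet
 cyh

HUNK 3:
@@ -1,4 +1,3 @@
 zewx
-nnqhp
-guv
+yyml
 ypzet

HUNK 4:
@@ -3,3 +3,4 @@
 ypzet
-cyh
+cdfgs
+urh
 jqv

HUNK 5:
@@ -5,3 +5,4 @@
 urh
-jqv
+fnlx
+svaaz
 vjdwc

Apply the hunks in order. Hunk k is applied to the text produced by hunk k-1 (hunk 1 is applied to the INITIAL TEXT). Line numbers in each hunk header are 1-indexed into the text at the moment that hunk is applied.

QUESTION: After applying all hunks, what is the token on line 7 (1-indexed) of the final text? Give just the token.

Hunk 1: at line 1 remove [fpmmf,wxmsy,dkcz] add [kekm,cyh] -> 7 lines: zewx hiqiz kekm cyh jqv vjdwc nlpj
Hunk 2: at line 1 remove [hiqiz,kekm] add [nnqhp,guv,ypzet] -> 8 lines: zewx nnqhp guv ypzet cyh jqv vjdwc nlpj
Hunk 3: at line 1 remove [nnqhp,guv] add [yyml] -> 7 lines: zewx yyml ypzet cyh jqv vjdwc nlpj
Hunk 4: at line 3 remove [cyh] add [cdfgs,urh] -> 8 lines: zewx yyml ypzet cdfgs urh jqv vjdwc nlpj
Hunk 5: at line 5 remove [jqv] add [fnlx,svaaz] -> 9 lines: zewx yyml ypzet cdfgs urh fnlx svaaz vjdwc nlpj
Final line 7: svaaz

Answer: svaaz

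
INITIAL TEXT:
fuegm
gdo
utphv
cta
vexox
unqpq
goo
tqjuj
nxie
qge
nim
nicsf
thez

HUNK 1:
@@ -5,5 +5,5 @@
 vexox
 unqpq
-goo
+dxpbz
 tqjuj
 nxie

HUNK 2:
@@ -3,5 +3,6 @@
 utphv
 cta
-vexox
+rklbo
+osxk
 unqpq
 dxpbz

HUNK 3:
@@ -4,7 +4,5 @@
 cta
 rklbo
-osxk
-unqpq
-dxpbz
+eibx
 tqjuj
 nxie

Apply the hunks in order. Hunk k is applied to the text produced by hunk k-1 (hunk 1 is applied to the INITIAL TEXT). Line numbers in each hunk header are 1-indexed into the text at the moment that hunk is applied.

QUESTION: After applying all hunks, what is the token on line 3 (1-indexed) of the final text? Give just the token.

Hunk 1: at line 5 remove [goo] add [dxpbz] -> 13 lines: fuegm gdo utphv cta vexox unqpq dxpbz tqjuj nxie qge nim nicsf thez
Hunk 2: at line 3 remove [vexox] add [rklbo,osxk] -> 14 lines: fuegm gdo utphv cta rklbo osxk unqpq dxpbz tqjuj nxie qge nim nicsf thez
Hunk 3: at line 4 remove [osxk,unqpq,dxpbz] add [eibx] -> 12 lines: fuegm gdo utphv cta rklbo eibx tqjuj nxie qge nim nicsf thez
Final line 3: utphv

Answer: utphv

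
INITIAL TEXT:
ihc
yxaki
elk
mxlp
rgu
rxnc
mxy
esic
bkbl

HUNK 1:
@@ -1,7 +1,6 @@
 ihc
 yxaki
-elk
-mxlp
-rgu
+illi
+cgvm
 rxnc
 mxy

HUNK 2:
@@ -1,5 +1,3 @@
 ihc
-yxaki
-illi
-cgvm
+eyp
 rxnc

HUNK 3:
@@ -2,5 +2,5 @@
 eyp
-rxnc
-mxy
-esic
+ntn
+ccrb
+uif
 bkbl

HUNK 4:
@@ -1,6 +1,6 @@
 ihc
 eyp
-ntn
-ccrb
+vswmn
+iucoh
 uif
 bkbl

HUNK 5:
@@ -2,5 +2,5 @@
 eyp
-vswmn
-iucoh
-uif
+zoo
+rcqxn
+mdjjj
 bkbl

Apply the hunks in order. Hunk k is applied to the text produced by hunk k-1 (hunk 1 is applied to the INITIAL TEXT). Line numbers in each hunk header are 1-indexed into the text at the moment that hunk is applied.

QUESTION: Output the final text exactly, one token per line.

Hunk 1: at line 1 remove [elk,mxlp,rgu] add [illi,cgvm] -> 8 lines: ihc yxaki illi cgvm rxnc mxy esic bkbl
Hunk 2: at line 1 remove [yxaki,illi,cgvm] add [eyp] -> 6 lines: ihc eyp rxnc mxy esic bkbl
Hunk 3: at line 2 remove [rxnc,mxy,esic] add [ntn,ccrb,uif] -> 6 lines: ihc eyp ntn ccrb uif bkbl
Hunk 4: at line 1 remove [ntn,ccrb] add [vswmn,iucoh] -> 6 lines: ihc eyp vswmn iucoh uif bkbl
Hunk 5: at line 2 remove [vswmn,iucoh,uif] add [zoo,rcqxn,mdjjj] -> 6 lines: ihc eyp zoo rcqxn mdjjj bkbl

Answer: ihc
eyp
zoo
rcqxn
mdjjj
bkbl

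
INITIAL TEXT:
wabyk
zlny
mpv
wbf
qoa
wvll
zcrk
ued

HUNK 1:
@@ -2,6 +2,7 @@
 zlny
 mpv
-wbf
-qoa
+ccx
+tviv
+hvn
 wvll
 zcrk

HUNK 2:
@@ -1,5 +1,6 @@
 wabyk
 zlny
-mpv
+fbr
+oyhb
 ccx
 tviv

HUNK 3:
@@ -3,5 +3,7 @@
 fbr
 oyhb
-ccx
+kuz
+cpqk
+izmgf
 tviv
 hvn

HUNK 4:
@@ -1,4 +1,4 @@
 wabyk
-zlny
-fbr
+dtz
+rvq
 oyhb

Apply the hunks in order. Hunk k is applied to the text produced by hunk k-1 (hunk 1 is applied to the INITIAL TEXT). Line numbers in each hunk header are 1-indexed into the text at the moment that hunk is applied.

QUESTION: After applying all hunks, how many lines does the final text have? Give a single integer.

Answer: 12

Derivation:
Hunk 1: at line 2 remove [wbf,qoa] add [ccx,tviv,hvn] -> 9 lines: wabyk zlny mpv ccx tviv hvn wvll zcrk ued
Hunk 2: at line 1 remove [mpv] add [fbr,oyhb] -> 10 lines: wabyk zlny fbr oyhb ccx tviv hvn wvll zcrk ued
Hunk 3: at line 3 remove [ccx] add [kuz,cpqk,izmgf] -> 12 lines: wabyk zlny fbr oyhb kuz cpqk izmgf tviv hvn wvll zcrk ued
Hunk 4: at line 1 remove [zlny,fbr] add [dtz,rvq] -> 12 lines: wabyk dtz rvq oyhb kuz cpqk izmgf tviv hvn wvll zcrk ued
Final line count: 12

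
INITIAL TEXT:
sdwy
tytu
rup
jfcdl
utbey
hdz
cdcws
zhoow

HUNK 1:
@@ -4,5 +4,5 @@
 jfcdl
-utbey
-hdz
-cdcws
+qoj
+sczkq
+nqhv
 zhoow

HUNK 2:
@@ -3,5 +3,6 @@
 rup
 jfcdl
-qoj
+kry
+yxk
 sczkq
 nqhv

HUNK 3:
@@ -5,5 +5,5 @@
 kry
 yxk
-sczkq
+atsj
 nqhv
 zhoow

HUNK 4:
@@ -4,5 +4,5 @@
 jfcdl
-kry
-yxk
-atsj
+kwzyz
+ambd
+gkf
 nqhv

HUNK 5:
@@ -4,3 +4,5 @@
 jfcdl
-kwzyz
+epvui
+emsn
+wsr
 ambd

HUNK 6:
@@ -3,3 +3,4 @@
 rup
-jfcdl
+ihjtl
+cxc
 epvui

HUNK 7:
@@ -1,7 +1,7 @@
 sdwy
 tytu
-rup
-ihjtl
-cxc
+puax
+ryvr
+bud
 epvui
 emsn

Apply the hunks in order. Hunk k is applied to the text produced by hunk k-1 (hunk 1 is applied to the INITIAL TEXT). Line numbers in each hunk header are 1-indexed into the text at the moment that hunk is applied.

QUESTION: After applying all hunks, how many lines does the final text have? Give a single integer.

Hunk 1: at line 4 remove [utbey,hdz,cdcws] add [qoj,sczkq,nqhv] -> 8 lines: sdwy tytu rup jfcdl qoj sczkq nqhv zhoow
Hunk 2: at line 3 remove [qoj] add [kry,yxk] -> 9 lines: sdwy tytu rup jfcdl kry yxk sczkq nqhv zhoow
Hunk 3: at line 5 remove [sczkq] add [atsj] -> 9 lines: sdwy tytu rup jfcdl kry yxk atsj nqhv zhoow
Hunk 4: at line 4 remove [kry,yxk,atsj] add [kwzyz,ambd,gkf] -> 9 lines: sdwy tytu rup jfcdl kwzyz ambd gkf nqhv zhoow
Hunk 5: at line 4 remove [kwzyz] add [epvui,emsn,wsr] -> 11 lines: sdwy tytu rup jfcdl epvui emsn wsr ambd gkf nqhv zhoow
Hunk 6: at line 3 remove [jfcdl] add [ihjtl,cxc] -> 12 lines: sdwy tytu rup ihjtl cxc epvui emsn wsr ambd gkf nqhv zhoow
Hunk 7: at line 1 remove [rup,ihjtl,cxc] add [puax,ryvr,bud] -> 12 lines: sdwy tytu puax ryvr bud epvui emsn wsr ambd gkf nqhv zhoow
Final line count: 12

Answer: 12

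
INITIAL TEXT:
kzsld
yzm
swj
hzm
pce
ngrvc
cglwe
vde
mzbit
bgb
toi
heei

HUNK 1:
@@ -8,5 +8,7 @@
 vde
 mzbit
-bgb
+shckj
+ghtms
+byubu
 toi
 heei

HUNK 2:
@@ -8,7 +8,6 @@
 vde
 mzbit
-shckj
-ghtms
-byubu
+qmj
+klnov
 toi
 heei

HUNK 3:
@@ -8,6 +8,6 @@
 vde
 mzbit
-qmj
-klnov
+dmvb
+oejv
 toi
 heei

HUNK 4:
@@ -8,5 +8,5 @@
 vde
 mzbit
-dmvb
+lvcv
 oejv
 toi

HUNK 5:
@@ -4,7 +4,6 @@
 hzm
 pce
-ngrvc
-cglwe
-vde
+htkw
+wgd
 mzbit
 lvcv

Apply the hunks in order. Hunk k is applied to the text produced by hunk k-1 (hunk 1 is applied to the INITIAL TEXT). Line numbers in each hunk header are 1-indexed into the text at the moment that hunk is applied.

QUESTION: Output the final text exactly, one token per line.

Hunk 1: at line 8 remove [bgb] add [shckj,ghtms,byubu] -> 14 lines: kzsld yzm swj hzm pce ngrvc cglwe vde mzbit shckj ghtms byubu toi heei
Hunk 2: at line 8 remove [shckj,ghtms,byubu] add [qmj,klnov] -> 13 lines: kzsld yzm swj hzm pce ngrvc cglwe vde mzbit qmj klnov toi heei
Hunk 3: at line 8 remove [qmj,klnov] add [dmvb,oejv] -> 13 lines: kzsld yzm swj hzm pce ngrvc cglwe vde mzbit dmvb oejv toi heei
Hunk 4: at line 8 remove [dmvb] add [lvcv] -> 13 lines: kzsld yzm swj hzm pce ngrvc cglwe vde mzbit lvcv oejv toi heei
Hunk 5: at line 4 remove [ngrvc,cglwe,vde] add [htkw,wgd] -> 12 lines: kzsld yzm swj hzm pce htkw wgd mzbit lvcv oejv toi heei

Answer: kzsld
yzm
swj
hzm
pce
htkw
wgd
mzbit
lvcv
oejv
toi
heei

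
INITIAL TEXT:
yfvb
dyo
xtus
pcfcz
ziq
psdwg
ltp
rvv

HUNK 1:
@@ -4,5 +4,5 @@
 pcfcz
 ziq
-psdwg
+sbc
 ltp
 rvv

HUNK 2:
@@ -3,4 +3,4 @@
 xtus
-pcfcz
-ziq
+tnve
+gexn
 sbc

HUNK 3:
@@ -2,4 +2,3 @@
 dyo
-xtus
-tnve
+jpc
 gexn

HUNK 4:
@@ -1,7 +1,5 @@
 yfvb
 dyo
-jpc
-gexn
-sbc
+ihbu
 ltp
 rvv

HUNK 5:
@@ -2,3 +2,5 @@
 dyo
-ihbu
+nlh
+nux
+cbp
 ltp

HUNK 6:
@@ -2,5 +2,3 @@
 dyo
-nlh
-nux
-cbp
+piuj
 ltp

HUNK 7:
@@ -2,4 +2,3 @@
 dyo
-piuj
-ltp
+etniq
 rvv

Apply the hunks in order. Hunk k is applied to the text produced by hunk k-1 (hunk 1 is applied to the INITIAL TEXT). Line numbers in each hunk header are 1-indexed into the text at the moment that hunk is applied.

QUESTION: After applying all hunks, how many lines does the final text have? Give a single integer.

Hunk 1: at line 4 remove [psdwg] add [sbc] -> 8 lines: yfvb dyo xtus pcfcz ziq sbc ltp rvv
Hunk 2: at line 3 remove [pcfcz,ziq] add [tnve,gexn] -> 8 lines: yfvb dyo xtus tnve gexn sbc ltp rvv
Hunk 3: at line 2 remove [xtus,tnve] add [jpc] -> 7 lines: yfvb dyo jpc gexn sbc ltp rvv
Hunk 4: at line 1 remove [jpc,gexn,sbc] add [ihbu] -> 5 lines: yfvb dyo ihbu ltp rvv
Hunk 5: at line 2 remove [ihbu] add [nlh,nux,cbp] -> 7 lines: yfvb dyo nlh nux cbp ltp rvv
Hunk 6: at line 2 remove [nlh,nux,cbp] add [piuj] -> 5 lines: yfvb dyo piuj ltp rvv
Hunk 7: at line 2 remove [piuj,ltp] add [etniq] -> 4 lines: yfvb dyo etniq rvv
Final line count: 4

Answer: 4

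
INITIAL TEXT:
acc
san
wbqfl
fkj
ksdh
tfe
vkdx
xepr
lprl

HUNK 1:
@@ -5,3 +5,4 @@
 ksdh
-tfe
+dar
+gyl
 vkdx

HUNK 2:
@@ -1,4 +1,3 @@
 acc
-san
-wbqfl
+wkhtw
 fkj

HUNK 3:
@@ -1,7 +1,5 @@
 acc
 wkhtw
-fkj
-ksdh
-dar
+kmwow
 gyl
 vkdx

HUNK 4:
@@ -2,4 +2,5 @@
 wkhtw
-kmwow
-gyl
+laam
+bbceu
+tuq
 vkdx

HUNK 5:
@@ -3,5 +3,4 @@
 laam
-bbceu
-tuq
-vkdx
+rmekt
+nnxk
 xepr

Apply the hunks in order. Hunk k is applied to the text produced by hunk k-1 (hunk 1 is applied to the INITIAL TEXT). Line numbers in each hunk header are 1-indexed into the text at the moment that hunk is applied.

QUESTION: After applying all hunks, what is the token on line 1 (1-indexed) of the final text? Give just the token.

Hunk 1: at line 5 remove [tfe] add [dar,gyl] -> 10 lines: acc san wbqfl fkj ksdh dar gyl vkdx xepr lprl
Hunk 2: at line 1 remove [san,wbqfl] add [wkhtw] -> 9 lines: acc wkhtw fkj ksdh dar gyl vkdx xepr lprl
Hunk 3: at line 1 remove [fkj,ksdh,dar] add [kmwow] -> 7 lines: acc wkhtw kmwow gyl vkdx xepr lprl
Hunk 4: at line 2 remove [kmwow,gyl] add [laam,bbceu,tuq] -> 8 lines: acc wkhtw laam bbceu tuq vkdx xepr lprl
Hunk 5: at line 3 remove [bbceu,tuq,vkdx] add [rmekt,nnxk] -> 7 lines: acc wkhtw laam rmekt nnxk xepr lprl
Final line 1: acc

Answer: acc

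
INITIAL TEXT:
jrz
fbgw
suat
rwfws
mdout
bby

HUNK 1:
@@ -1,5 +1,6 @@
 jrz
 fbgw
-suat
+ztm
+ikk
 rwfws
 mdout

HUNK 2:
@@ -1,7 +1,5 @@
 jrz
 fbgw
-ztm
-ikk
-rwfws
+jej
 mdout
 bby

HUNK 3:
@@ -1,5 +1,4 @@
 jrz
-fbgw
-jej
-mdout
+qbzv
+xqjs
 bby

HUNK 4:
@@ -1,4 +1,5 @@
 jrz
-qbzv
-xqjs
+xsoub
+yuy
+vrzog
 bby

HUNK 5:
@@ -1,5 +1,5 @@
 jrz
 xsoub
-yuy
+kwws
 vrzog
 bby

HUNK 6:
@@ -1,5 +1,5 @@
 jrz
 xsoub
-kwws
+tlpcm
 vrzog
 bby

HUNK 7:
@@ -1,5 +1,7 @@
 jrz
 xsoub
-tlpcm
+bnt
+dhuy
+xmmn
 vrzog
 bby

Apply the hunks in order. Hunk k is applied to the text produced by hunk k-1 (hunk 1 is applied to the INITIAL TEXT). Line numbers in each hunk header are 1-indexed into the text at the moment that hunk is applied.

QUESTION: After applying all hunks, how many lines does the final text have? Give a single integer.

Answer: 7

Derivation:
Hunk 1: at line 1 remove [suat] add [ztm,ikk] -> 7 lines: jrz fbgw ztm ikk rwfws mdout bby
Hunk 2: at line 1 remove [ztm,ikk,rwfws] add [jej] -> 5 lines: jrz fbgw jej mdout bby
Hunk 3: at line 1 remove [fbgw,jej,mdout] add [qbzv,xqjs] -> 4 lines: jrz qbzv xqjs bby
Hunk 4: at line 1 remove [qbzv,xqjs] add [xsoub,yuy,vrzog] -> 5 lines: jrz xsoub yuy vrzog bby
Hunk 5: at line 1 remove [yuy] add [kwws] -> 5 lines: jrz xsoub kwws vrzog bby
Hunk 6: at line 1 remove [kwws] add [tlpcm] -> 5 lines: jrz xsoub tlpcm vrzog bby
Hunk 7: at line 1 remove [tlpcm] add [bnt,dhuy,xmmn] -> 7 lines: jrz xsoub bnt dhuy xmmn vrzog bby
Final line count: 7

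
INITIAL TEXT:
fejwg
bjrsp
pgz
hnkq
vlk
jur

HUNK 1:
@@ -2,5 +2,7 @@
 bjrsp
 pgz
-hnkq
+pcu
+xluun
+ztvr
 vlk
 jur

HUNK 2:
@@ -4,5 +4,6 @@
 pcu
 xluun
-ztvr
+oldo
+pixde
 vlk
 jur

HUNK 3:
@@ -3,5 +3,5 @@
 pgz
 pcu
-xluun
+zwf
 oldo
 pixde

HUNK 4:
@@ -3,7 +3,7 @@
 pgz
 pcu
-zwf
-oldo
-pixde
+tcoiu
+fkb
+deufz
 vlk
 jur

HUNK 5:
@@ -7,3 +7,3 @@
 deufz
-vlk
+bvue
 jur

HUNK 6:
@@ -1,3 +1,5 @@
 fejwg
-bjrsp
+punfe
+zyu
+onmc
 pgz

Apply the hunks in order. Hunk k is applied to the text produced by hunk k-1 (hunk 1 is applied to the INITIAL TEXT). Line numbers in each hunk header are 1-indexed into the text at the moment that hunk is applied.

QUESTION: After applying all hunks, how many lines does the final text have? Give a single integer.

Hunk 1: at line 2 remove [hnkq] add [pcu,xluun,ztvr] -> 8 lines: fejwg bjrsp pgz pcu xluun ztvr vlk jur
Hunk 2: at line 4 remove [ztvr] add [oldo,pixde] -> 9 lines: fejwg bjrsp pgz pcu xluun oldo pixde vlk jur
Hunk 3: at line 3 remove [xluun] add [zwf] -> 9 lines: fejwg bjrsp pgz pcu zwf oldo pixde vlk jur
Hunk 4: at line 3 remove [zwf,oldo,pixde] add [tcoiu,fkb,deufz] -> 9 lines: fejwg bjrsp pgz pcu tcoiu fkb deufz vlk jur
Hunk 5: at line 7 remove [vlk] add [bvue] -> 9 lines: fejwg bjrsp pgz pcu tcoiu fkb deufz bvue jur
Hunk 6: at line 1 remove [bjrsp] add [punfe,zyu,onmc] -> 11 lines: fejwg punfe zyu onmc pgz pcu tcoiu fkb deufz bvue jur
Final line count: 11

Answer: 11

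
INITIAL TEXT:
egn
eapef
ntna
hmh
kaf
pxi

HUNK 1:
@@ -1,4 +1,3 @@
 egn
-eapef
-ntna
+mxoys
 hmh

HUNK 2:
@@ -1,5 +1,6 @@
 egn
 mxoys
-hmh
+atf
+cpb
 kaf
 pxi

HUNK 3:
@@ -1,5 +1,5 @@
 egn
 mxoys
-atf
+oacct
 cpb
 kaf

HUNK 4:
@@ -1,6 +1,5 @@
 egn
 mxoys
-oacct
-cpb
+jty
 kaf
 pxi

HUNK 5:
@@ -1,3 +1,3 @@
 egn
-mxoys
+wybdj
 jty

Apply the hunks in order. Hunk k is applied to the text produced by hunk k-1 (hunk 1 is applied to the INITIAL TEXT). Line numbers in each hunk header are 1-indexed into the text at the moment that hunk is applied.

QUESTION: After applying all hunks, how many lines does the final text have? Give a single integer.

Hunk 1: at line 1 remove [eapef,ntna] add [mxoys] -> 5 lines: egn mxoys hmh kaf pxi
Hunk 2: at line 1 remove [hmh] add [atf,cpb] -> 6 lines: egn mxoys atf cpb kaf pxi
Hunk 3: at line 1 remove [atf] add [oacct] -> 6 lines: egn mxoys oacct cpb kaf pxi
Hunk 4: at line 1 remove [oacct,cpb] add [jty] -> 5 lines: egn mxoys jty kaf pxi
Hunk 5: at line 1 remove [mxoys] add [wybdj] -> 5 lines: egn wybdj jty kaf pxi
Final line count: 5

Answer: 5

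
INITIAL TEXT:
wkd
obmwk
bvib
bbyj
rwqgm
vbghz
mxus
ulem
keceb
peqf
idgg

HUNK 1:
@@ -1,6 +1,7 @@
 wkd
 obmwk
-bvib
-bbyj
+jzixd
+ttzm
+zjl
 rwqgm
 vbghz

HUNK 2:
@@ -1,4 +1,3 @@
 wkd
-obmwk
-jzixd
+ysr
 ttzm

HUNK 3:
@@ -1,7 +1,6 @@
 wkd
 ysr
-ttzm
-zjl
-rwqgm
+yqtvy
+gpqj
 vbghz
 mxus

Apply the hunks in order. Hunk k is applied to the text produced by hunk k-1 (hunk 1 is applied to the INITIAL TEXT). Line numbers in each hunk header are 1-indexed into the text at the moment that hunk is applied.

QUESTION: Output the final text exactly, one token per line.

Hunk 1: at line 1 remove [bvib,bbyj] add [jzixd,ttzm,zjl] -> 12 lines: wkd obmwk jzixd ttzm zjl rwqgm vbghz mxus ulem keceb peqf idgg
Hunk 2: at line 1 remove [obmwk,jzixd] add [ysr] -> 11 lines: wkd ysr ttzm zjl rwqgm vbghz mxus ulem keceb peqf idgg
Hunk 3: at line 1 remove [ttzm,zjl,rwqgm] add [yqtvy,gpqj] -> 10 lines: wkd ysr yqtvy gpqj vbghz mxus ulem keceb peqf idgg

Answer: wkd
ysr
yqtvy
gpqj
vbghz
mxus
ulem
keceb
peqf
idgg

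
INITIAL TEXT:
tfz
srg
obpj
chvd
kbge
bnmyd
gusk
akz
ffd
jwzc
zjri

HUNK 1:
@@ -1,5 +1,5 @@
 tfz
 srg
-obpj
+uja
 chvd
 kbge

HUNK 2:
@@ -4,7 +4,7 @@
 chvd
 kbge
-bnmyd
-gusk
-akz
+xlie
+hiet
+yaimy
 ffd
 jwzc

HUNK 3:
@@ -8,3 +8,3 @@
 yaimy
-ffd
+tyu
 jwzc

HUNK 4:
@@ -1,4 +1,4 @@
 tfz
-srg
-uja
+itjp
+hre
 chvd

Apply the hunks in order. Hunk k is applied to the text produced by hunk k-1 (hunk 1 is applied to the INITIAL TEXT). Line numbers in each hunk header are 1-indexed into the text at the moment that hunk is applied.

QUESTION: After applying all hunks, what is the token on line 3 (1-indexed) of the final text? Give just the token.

Hunk 1: at line 1 remove [obpj] add [uja] -> 11 lines: tfz srg uja chvd kbge bnmyd gusk akz ffd jwzc zjri
Hunk 2: at line 4 remove [bnmyd,gusk,akz] add [xlie,hiet,yaimy] -> 11 lines: tfz srg uja chvd kbge xlie hiet yaimy ffd jwzc zjri
Hunk 3: at line 8 remove [ffd] add [tyu] -> 11 lines: tfz srg uja chvd kbge xlie hiet yaimy tyu jwzc zjri
Hunk 4: at line 1 remove [srg,uja] add [itjp,hre] -> 11 lines: tfz itjp hre chvd kbge xlie hiet yaimy tyu jwzc zjri
Final line 3: hre

Answer: hre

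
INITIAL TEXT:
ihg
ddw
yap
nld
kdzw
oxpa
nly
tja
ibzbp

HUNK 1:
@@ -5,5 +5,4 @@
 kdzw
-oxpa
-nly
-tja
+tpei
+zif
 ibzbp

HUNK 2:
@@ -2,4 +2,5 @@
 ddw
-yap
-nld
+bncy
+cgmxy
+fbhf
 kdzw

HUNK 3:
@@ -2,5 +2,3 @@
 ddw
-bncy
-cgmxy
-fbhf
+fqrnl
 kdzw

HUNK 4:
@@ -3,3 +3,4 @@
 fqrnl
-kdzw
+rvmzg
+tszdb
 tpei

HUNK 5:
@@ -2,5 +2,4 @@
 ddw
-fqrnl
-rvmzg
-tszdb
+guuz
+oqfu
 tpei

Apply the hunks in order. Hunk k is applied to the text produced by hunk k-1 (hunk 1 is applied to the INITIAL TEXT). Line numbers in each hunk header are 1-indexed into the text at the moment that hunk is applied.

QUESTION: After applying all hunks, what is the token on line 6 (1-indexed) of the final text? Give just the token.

Answer: zif

Derivation:
Hunk 1: at line 5 remove [oxpa,nly,tja] add [tpei,zif] -> 8 lines: ihg ddw yap nld kdzw tpei zif ibzbp
Hunk 2: at line 2 remove [yap,nld] add [bncy,cgmxy,fbhf] -> 9 lines: ihg ddw bncy cgmxy fbhf kdzw tpei zif ibzbp
Hunk 3: at line 2 remove [bncy,cgmxy,fbhf] add [fqrnl] -> 7 lines: ihg ddw fqrnl kdzw tpei zif ibzbp
Hunk 4: at line 3 remove [kdzw] add [rvmzg,tszdb] -> 8 lines: ihg ddw fqrnl rvmzg tszdb tpei zif ibzbp
Hunk 5: at line 2 remove [fqrnl,rvmzg,tszdb] add [guuz,oqfu] -> 7 lines: ihg ddw guuz oqfu tpei zif ibzbp
Final line 6: zif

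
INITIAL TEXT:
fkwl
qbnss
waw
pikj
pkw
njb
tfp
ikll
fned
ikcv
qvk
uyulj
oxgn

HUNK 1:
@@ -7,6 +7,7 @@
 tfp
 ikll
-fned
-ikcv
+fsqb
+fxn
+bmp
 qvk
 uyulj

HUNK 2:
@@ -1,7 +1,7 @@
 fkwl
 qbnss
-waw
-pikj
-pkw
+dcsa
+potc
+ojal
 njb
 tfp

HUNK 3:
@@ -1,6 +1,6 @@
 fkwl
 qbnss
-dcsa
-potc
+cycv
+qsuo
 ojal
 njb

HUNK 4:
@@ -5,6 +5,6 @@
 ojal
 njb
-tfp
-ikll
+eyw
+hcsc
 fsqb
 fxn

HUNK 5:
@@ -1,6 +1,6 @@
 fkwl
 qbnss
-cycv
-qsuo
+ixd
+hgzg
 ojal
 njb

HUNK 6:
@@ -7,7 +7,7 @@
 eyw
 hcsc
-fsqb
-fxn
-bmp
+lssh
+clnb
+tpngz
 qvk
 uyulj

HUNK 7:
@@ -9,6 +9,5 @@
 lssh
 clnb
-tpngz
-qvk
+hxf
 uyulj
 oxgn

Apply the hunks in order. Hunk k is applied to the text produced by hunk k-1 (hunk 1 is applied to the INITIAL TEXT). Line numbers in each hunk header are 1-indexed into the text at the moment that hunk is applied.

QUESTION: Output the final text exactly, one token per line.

Answer: fkwl
qbnss
ixd
hgzg
ojal
njb
eyw
hcsc
lssh
clnb
hxf
uyulj
oxgn

Derivation:
Hunk 1: at line 7 remove [fned,ikcv] add [fsqb,fxn,bmp] -> 14 lines: fkwl qbnss waw pikj pkw njb tfp ikll fsqb fxn bmp qvk uyulj oxgn
Hunk 2: at line 1 remove [waw,pikj,pkw] add [dcsa,potc,ojal] -> 14 lines: fkwl qbnss dcsa potc ojal njb tfp ikll fsqb fxn bmp qvk uyulj oxgn
Hunk 3: at line 1 remove [dcsa,potc] add [cycv,qsuo] -> 14 lines: fkwl qbnss cycv qsuo ojal njb tfp ikll fsqb fxn bmp qvk uyulj oxgn
Hunk 4: at line 5 remove [tfp,ikll] add [eyw,hcsc] -> 14 lines: fkwl qbnss cycv qsuo ojal njb eyw hcsc fsqb fxn bmp qvk uyulj oxgn
Hunk 5: at line 1 remove [cycv,qsuo] add [ixd,hgzg] -> 14 lines: fkwl qbnss ixd hgzg ojal njb eyw hcsc fsqb fxn bmp qvk uyulj oxgn
Hunk 6: at line 7 remove [fsqb,fxn,bmp] add [lssh,clnb,tpngz] -> 14 lines: fkwl qbnss ixd hgzg ojal njb eyw hcsc lssh clnb tpngz qvk uyulj oxgn
Hunk 7: at line 9 remove [tpngz,qvk] add [hxf] -> 13 lines: fkwl qbnss ixd hgzg ojal njb eyw hcsc lssh clnb hxf uyulj oxgn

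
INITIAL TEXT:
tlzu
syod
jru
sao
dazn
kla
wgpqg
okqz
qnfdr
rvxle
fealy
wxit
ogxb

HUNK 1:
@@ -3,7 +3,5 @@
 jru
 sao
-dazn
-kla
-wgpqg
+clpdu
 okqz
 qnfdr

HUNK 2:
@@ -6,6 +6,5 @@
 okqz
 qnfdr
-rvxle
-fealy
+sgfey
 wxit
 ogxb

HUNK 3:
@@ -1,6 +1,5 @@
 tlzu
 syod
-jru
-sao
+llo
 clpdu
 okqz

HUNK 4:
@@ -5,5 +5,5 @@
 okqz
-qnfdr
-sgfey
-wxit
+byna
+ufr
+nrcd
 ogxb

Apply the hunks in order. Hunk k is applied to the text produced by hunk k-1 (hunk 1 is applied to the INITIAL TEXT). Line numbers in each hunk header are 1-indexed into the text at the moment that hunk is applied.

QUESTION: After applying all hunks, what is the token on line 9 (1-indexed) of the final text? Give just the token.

Hunk 1: at line 3 remove [dazn,kla,wgpqg] add [clpdu] -> 11 lines: tlzu syod jru sao clpdu okqz qnfdr rvxle fealy wxit ogxb
Hunk 2: at line 6 remove [rvxle,fealy] add [sgfey] -> 10 lines: tlzu syod jru sao clpdu okqz qnfdr sgfey wxit ogxb
Hunk 3: at line 1 remove [jru,sao] add [llo] -> 9 lines: tlzu syod llo clpdu okqz qnfdr sgfey wxit ogxb
Hunk 4: at line 5 remove [qnfdr,sgfey,wxit] add [byna,ufr,nrcd] -> 9 lines: tlzu syod llo clpdu okqz byna ufr nrcd ogxb
Final line 9: ogxb

Answer: ogxb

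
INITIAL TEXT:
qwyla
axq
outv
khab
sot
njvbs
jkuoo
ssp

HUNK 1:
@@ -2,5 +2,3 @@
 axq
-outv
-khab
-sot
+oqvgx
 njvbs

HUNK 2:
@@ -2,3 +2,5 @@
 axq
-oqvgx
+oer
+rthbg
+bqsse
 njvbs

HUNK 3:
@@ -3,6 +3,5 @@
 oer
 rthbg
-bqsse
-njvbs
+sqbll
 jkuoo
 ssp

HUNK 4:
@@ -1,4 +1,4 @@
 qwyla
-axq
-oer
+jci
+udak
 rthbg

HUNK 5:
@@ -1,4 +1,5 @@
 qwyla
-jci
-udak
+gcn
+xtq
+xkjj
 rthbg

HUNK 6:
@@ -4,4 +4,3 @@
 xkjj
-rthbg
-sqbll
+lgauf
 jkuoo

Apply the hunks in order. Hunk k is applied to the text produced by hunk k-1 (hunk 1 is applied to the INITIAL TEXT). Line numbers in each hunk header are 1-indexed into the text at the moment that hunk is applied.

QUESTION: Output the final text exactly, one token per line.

Hunk 1: at line 2 remove [outv,khab,sot] add [oqvgx] -> 6 lines: qwyla axq oqvgx njvbs jkuoo ssp
Hunk 2: at line 2 remove [oqvgx] add [oer,rthbg,bqsse] -> 8 lines: qwyla axq oer rthbg bqsse njvbs jkuoo ssp
Hunk 3: at line 3 remove [bqsse,njvbs] add [sqbll] -> 7 lines: qwyla axq oer rthbg sqbll jkuoo ssp
Hunk 4: at line 1 remove [axq,oer] add [jci,udak] -> 7 lines: qwyla jci udak rthbg sqbll jkuoo ssp
Hunk 5: at line 1 remove [jci,udak] add [gcn,xtq,xkjj] -> 8 lines: qwyla gcn xtq xkjj rthbg sqbll jkuoo ssp
Hunk 6: at line 4 remove [rthbg,sqbll] add [lgauf] -> 7 lines: qwyla gcn xtq xkjj lgauf jkuoo ssp

Answer: qwyla
gcn
xtq
xkjj
lgauf
jkuoo
ssp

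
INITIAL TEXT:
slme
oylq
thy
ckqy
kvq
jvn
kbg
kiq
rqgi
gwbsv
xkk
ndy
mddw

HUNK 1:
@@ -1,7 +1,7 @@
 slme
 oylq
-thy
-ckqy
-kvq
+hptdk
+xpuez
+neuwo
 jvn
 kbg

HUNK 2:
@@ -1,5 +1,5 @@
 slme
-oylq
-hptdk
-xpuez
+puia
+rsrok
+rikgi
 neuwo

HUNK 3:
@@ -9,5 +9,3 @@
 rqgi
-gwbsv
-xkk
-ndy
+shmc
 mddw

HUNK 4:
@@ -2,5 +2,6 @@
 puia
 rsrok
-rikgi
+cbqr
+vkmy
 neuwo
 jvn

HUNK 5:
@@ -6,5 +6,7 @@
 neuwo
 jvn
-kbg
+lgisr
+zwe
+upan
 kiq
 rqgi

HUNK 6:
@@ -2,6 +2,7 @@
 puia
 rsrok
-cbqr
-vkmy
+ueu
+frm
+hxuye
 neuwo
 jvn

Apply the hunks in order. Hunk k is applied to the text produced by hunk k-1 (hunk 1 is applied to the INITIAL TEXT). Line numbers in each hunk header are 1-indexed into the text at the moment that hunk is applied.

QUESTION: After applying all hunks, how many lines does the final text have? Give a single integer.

Hunk 1: at line 1 remove [thy,ckqy,kvq] add [hptdk,xpuez,neuwo] -> 13 lines: slme oylq hptdk xpuez neuwo jvn kbg kiq rqgi gwbsv xkk ndy mddw
Hunk 2: at line 1 remove [oylq,hptdk,xpuez] add [puia,rsrok,rikgi] -> 13 lines: slme puia rsrok rikgi neuwo jvn kbg kiq rqgi gwbsv xkk ndy mddw
Hunk 3: at line 9 remove [gwbsv,xkk,ndy] add [shmc] -> 11 lines: slme puia rsrok rikgi neuwo jvn kbg kiq rqgi shmc mddw
Hunk 4: at line 2 remove [rikgi] add [cbqr,vkmy] -> 12 lines: slme puia rsrok cbqr vkmy neuwo jvn kbg kiq rqgi shmc mddw
Hunk 5: at line 6 remove [kbg] add [lgisr,zwe,upan] -> 14 lines: slme puia rsrok cbqr vkmy neuwo jvn lgisr zwe upan kiq rqgi shmc mddw
Hunk 6: at line 2 remove [cbqr,vkmy] add [ueu,frm,hxuye] -> 15 lines: slme puia rsrok ueu frm hxuye neuwo jvn lgisr zwe upan kiq rqgi shmc mddw
Final line count: 15

Answer: 15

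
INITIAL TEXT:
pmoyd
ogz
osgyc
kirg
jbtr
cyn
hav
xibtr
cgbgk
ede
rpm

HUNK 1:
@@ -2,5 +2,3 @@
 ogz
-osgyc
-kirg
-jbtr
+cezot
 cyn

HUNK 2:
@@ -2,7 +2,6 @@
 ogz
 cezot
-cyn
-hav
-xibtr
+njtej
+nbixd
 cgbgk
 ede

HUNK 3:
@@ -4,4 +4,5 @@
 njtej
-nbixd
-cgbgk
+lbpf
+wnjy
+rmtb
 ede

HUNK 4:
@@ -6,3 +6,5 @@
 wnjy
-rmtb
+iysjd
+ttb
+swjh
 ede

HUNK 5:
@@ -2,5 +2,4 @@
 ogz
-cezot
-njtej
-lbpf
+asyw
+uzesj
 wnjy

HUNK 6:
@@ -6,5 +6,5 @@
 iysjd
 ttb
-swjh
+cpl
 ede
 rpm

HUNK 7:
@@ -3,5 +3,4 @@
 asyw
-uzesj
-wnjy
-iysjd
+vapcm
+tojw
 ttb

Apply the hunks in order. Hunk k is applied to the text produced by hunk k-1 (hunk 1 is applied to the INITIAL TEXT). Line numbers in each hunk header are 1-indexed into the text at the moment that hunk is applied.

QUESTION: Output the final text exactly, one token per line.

Hunk 1: at line 2 remove [osgyc,kirg,jbtr] add [cezot] -> 9 lines: pmoyd ogz cezot cyn hav xibtr cgbgk ede rpm
Hunk 2: at line 2 remove [cyn,hav,xibtr] add [njtej,nbixd] -> 8 lines: pmoyd ogz cezot njtej nbixd cgbgk ede rpm
Hunk 3: at line 4 remove [nbixd,cgbgk] add [lbpf,wnjy,rmtb] -> 9 lines: pmoyd ogz cezot njtej lbpf wnjy rmtb ede rpm
Hunk 4: at line 6 remove [rmtb] add [iysjd,ttb,swjh] -> 11 lines: pmoyd ogz cezot njtej lbpf wnjy iysjd ttb swjh ede rpm
Hunk 5: at line 2 remove [cezot,njtej,lbpf] add [asyw,uzesj] -> 10 lines: pmoyd ogz asyw uzesj wnjy iysjd ttb swjh ede rpm
Hunk 6: at line 6 remove [swjh] add [cpl] -> 10 lines: pmoyd ogz asyw uzesj wnjy iysjd ttb cpl ede rpm
Hunk 7: at line 3 remove [uzesj,wnjy,iysjd] add [vapcm,tojw] -> 9 lines: pmoyd ogz asyw vapcm tojw ttb cpl ede rpm

Answer: pmoyd
ogz
asyw
vapcm
tojw
ttb
cpl
ede
rpm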